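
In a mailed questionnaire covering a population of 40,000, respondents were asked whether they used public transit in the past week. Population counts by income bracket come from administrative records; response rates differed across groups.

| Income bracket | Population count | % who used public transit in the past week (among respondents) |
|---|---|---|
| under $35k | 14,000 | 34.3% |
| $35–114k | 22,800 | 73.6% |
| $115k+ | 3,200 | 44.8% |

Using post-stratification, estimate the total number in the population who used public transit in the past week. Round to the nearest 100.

Apply each group's respondent rate to its population count:
  under $35k: 14,000 × 34.3% = 4802
  $35–114k: 22,800 × 73.6% = 16780.8
  $115k+: 3,200 × 44.8% = 1433.6
Estimated total = 23016.4 → 23,000.

23,000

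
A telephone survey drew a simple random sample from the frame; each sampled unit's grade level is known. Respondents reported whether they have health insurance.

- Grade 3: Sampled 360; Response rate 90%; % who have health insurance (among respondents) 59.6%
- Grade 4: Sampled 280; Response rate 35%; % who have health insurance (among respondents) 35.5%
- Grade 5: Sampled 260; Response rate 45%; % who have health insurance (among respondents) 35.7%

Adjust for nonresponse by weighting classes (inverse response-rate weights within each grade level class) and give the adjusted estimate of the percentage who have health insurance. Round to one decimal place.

Each respondent's weight = sampled/responded in their class; summing within a class gives n_sampled, so:
  Grade 3: 360 × 59.6 = 21,456
  Grade 4: 280 × 35.5 = 9940
  Grade 5: 260 × 35.7 = 9282
Adjusted estimate = 40,678 / 900 = 45.1978 → 45.2%.

45.2%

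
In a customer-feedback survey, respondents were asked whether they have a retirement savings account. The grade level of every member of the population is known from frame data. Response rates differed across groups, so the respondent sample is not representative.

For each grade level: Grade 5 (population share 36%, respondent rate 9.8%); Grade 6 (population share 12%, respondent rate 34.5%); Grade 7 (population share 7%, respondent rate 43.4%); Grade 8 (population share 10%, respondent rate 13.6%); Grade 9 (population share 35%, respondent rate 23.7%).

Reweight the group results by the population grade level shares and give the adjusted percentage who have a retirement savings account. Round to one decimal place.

20.4%

Weight each group's respondent value by its population share:
  Grade 5: 0.36 × 9.8 = 3.528
  Grade 6: 0.12 × 34.5 = 4.14
  Grade 7: 0.07 × 43.4 = 3.038
  Grade 8: 0.1 × 13.6 = 1.36
  Grade 9: 0.35 × 23.7 = 8.295
Post-stratified estimate = 20.361 → 20.4%.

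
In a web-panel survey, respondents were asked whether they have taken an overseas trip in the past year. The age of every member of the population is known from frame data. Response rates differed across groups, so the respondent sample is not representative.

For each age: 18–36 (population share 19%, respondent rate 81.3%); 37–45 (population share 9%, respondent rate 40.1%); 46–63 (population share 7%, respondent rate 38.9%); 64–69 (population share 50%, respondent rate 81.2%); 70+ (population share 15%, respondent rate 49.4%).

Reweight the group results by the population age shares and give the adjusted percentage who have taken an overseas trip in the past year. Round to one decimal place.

Each cell contributes population-share × respondent value:
  18–36: 0.19 × 81.3 = 15.447
  37–45: 0.09 × 40.1 = 3.609
  46–63: 0.07 × 38.9 = 2.723
  64–69: 0.5 × 81.2 = 40.6
  70+: 0.15 × 49.4 = 7.41
Post-stratified estimate = 69.789 → 69.8%.

69.8%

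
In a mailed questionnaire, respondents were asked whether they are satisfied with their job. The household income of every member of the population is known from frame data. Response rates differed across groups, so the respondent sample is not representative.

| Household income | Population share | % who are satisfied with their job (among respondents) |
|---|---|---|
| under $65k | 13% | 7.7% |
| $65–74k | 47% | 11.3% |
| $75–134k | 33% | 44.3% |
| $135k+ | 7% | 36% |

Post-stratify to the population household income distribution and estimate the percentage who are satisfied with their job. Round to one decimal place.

23.5%

Post-stratification weights by population share, not respondent share:
  under $65k: 0.13 × 7.7 = 1.001
  $65–74k: 0.47 × 11.3 = 5.311
  $75–134k: 0.33 × 44.3 = 14.619
  $135k+: 0.07 × 36 = 2.52
Post-stratified estimate = 23.451 → 23.5%.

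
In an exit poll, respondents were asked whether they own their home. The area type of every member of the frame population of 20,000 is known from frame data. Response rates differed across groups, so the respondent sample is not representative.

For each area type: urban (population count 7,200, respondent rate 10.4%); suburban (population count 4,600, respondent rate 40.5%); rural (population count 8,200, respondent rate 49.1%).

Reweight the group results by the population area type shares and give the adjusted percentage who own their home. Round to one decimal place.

33.2%

Weight each group's respondent value by its population share:
  urban: (7,200/20,000) × 10.4 = 3.744
  suburban: (4,600/20,000) × 40.5 = 9.315
  rural: (8,200/20,000) × 49.1 = 20.131
Post-stratified estimate = 33.19 → 33.2%.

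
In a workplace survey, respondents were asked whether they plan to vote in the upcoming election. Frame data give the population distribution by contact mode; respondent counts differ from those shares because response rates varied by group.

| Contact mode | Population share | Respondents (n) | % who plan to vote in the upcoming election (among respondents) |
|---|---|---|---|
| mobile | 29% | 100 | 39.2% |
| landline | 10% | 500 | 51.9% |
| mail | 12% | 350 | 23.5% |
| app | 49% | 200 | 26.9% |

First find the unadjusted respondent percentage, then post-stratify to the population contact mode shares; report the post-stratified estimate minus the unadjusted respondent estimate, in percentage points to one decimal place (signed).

Unadjusted (pooled respondent) estimate weights by respondent counts:
  (100/1150)×39.2 + (500/1150)×51.9 + (350/1150)×23.5 + (200/1150)×26.9 = 37.8043%
Reweighting by population contact mode shares:
  0.29×39.2 + 0.1×51.9 + 0.12×23.5 + 0.49×26.9 = 32.559%
Difference = 32.559 − 37.8043 = -5.2453 pp.

-5.2 percentage points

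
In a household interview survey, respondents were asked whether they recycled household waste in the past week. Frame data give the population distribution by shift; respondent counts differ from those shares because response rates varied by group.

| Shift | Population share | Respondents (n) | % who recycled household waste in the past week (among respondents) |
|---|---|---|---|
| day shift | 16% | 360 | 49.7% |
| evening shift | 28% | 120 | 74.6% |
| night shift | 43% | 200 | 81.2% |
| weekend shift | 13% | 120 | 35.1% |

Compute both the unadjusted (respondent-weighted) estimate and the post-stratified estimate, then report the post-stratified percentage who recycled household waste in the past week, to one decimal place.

Naive respondent-only estimate (weights = respondent counts):
  (360/800)×49.7 + (120/800)×74.6 + (200/800)×81.2 + (120/800)×35.1 = 59.12%
Reweighting by population shift shares:
  0.16×49.7 + 0.28×74.6 + 0.43×81.2 + 0.13×35.1 = 68.319%

68.3%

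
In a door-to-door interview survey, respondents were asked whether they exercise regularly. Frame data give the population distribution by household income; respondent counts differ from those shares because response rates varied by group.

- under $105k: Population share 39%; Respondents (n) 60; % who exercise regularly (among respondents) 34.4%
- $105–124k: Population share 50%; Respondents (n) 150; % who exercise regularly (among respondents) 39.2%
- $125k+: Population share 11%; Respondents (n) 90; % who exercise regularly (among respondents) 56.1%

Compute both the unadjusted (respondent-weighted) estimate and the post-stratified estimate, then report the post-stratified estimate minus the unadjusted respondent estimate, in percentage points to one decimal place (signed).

-4.1 percentage points

Naive respondent-only estimate (weights = respondent counts):
  (60/300)×34.4 + (150/300)×39.2 + (90/300)×56.1 = 43.31%
Post-stratifying to population shares instead:
  0.39×34.4 + 0.5×39.2 + 0.11×56.1 = 39.187%
Difference = 39.187 − 43.31 = -4.123 pp.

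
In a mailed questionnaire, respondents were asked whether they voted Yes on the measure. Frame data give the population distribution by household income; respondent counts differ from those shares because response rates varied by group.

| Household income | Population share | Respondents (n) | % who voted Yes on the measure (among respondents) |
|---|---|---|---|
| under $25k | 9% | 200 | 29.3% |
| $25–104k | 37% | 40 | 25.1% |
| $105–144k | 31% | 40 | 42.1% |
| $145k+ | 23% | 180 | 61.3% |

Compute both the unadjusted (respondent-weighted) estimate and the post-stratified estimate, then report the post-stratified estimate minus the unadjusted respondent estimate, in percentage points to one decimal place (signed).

-3.5 percentage points

Naive respondent-only estimate (weights = respondent counts):
  (200/460)×29.3 + (40/460)×25.1 + (40/460)×42.1 + (180/460)×61.3 = 42.5696%
Post-stratified estimate weights by population shares:
  0.09×29.3 + 0.37×25.1 + 0.31×42.1 + 0.23×61.3 = 39.074%
Difference = 39.074 − 42.5696 = -3.4956 pp.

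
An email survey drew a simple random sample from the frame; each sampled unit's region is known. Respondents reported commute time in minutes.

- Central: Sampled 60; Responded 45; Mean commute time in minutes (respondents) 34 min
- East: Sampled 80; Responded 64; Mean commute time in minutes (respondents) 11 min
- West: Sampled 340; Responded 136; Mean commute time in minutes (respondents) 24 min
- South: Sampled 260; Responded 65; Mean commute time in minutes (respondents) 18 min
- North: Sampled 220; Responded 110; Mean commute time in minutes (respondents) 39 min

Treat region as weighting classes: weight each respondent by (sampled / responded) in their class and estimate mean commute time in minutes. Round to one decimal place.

25.4

Class response rates: Central 45/60 = 75%, East 64/80 = 80%, West 136/340 = 40%, South 65/260 = 25%, North 110/220 = 50%.
With weight = n_sampled/n_responded per class, the weighted class total is n_sampled:
  Central: 60 × 34 = 2040
  East: 80 × 11 = 880
  West: 340 × 24 = 8160
  South: 260 × 18 = 4680
  North: 220 × 39 = 8580
Adjusted estimate = 24,340 / 960 = 25.3542 → 25.4.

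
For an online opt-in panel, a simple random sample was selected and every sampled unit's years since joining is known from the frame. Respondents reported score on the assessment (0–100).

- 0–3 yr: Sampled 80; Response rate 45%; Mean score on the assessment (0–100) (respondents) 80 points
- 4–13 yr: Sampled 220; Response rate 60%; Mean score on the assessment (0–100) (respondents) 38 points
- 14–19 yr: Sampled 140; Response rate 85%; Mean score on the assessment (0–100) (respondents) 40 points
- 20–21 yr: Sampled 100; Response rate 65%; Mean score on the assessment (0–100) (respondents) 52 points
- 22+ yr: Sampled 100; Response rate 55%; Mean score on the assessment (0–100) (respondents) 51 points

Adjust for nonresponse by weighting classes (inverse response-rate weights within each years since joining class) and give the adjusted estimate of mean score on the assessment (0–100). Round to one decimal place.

Weighting each respondent by the inverse class response rate inflates each class back to its sampled size, so the class weight is n_sampled:
  0–3 yr: 80 × 80 = 6400
  4–13 yr: 220 × 38 = 8360
  14–19 yr: 140 × 40 = 5600
  20–21 yr: 100 × 52 = 5200
  22+ yr: 100 × 51 = 5100
Adjusted estimate = 30,660 / 640 = 47.9062 → 47.9.

47.9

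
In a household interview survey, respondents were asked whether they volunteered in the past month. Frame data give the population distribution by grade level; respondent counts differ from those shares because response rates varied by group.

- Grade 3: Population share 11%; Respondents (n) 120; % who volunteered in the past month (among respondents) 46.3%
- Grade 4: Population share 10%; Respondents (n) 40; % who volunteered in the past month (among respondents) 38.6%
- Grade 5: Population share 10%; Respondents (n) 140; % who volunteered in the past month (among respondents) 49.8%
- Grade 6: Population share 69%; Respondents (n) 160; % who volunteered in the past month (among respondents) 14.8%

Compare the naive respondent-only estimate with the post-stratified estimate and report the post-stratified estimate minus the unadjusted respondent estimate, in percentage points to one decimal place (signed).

Unadjusted (pooled respondent) estimate weights by respondent counts:
  (120/460)×46.3 + (40/460)×38.6 + (140/460)×49.8 + (160/460)×14.8 = 35.7391%
Post-stratifying to population shares instead:
  0.11×46.3 + 0.1×38.6 + 0.1×49.8 + 0.69×14.8 = 24.145%
Difference = 24.145 − 35.7391 = -11.5941 pp.

-11.6 percentage points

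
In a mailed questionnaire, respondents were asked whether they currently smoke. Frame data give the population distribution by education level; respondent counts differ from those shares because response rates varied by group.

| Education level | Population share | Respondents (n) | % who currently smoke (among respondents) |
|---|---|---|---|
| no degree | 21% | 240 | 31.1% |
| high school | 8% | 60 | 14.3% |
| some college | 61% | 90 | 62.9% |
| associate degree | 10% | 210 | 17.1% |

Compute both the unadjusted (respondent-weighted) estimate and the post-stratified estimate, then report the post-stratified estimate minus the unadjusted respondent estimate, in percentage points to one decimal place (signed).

+18.5 percentage points

Unadjusted (pooled respondent) estimate weights by respondent counts:
  (240/600)×31.1 + (60/600)×14.3 + (90/600)×62.9 + (210/600)×17.1 = 29.29%
Post-stratified estimate weights by population shares:
  0.21×31.1 + 0.08×14.3 + 0.61×62.9 + 0.1×17.1 = 47.754%
Difference = 47.754 − 29.29 = 18.464 pp.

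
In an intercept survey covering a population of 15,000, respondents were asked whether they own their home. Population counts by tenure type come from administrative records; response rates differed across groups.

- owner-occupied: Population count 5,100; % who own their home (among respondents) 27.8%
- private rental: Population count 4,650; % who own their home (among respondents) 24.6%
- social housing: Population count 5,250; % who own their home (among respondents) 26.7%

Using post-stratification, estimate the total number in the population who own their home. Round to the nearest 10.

Apply each group's respondent rate to its population count:
  owner-occupied: 5,100 × 27.8% = 1417.8
  private rental: 4,650 × 24.6% = 1143.9
  social housing: 5,250 × 26.7% = 1401.75
Estimated total = 3963.45 → 3,960.

3,960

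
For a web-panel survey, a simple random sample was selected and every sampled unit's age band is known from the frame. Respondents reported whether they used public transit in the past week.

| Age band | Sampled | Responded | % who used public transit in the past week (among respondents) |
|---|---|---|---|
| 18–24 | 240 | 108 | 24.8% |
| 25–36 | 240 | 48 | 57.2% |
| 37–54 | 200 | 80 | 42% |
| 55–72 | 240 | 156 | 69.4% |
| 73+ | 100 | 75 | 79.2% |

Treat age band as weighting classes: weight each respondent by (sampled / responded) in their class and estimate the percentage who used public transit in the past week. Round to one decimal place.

Response rates by class: 18–24 108/240 = 45%, 25–36 48/240 = 20%, 37–54 80/200 = 40%, 55–72 156/240 = 65%, 73+ 75/100 = 75%.
Each respondent's weight = sampled/responded in their class; summing within a class gives n_sampled, so:
  18–24: 240 × 24.8 = 5952
  25–36: 240 × 57.2 = 13,728
  37–54: 200 × 42 = 8400
  55–72: 240 × 69.4 = 16,656
  73+: 100 × 79.2 = 7920
Adjusted estimate = 52,656 / 1,020 = 51.6235 → 51.6%.

51.6%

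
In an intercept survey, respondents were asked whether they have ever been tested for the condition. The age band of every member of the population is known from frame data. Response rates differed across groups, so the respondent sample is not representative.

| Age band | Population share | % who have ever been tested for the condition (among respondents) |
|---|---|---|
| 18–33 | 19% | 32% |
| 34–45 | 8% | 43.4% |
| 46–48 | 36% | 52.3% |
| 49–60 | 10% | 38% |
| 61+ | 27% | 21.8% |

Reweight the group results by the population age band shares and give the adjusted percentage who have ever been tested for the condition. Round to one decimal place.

Post-stratification weights by population share, not respondent share:
  18–33: 0.19 × 32 = 6.08
  34–45: 0.08 × 43.4 = 3.472
  46–48: 0.36 × 52.3 = 18.828
  49–60: 0.1 × 38 = 3.8
  61+: 0.27 × 21.8 = 5.886
Post-stratified estimate = 38.066 → 38.1%.

38.1%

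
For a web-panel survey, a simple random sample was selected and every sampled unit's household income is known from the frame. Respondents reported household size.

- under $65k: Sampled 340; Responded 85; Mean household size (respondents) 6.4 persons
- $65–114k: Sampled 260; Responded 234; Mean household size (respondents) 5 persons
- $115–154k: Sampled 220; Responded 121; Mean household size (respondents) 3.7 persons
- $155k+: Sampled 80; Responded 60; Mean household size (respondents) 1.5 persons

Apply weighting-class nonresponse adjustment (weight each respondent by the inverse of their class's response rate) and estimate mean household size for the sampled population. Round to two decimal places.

4.90

Class response rates: under $65k 85/340 = 25%, $65–114k 234/260 = 90%, $115–154k 121/220 = 55%, $155k+ 60/80 = 75%.
Weighting each respondent by the inverse class response rate inflates each class back to its sampled size, so the class weight is n_sampled:
  under $65k: 340 × 6.4 = 2176
  $65–114k: 260 × 5 = 1300
  $115–154k: 220 × 3.7 = 814
  $155k+: 80 × 1.5 = 120
Adjusted estimate = 4410 / 900 = 4.9 → 4.90.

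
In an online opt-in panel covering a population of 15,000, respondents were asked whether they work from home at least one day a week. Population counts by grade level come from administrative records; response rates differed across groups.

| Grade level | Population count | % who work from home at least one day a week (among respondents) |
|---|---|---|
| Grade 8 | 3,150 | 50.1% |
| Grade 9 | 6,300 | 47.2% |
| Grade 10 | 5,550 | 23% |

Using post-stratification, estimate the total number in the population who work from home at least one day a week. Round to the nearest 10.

5,830

Each cell contributes its population count × the respondent rate:
  Grade 8: 3,150 × 50.1% = 1578.15
  Grade 9: 6,300 × 47.2% = 2973.6
  Grade 10: 5,550 × 23% = 1276.5
Estimated total = 5828.25 → 5,830.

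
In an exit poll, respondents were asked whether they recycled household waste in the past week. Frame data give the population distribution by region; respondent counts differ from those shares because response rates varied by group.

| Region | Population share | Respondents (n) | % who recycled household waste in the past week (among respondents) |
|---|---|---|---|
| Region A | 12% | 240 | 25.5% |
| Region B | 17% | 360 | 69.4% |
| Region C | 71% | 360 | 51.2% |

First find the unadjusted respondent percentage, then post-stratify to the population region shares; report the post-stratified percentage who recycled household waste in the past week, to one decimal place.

Without adjustment, the pooled respondent share is:
  (240/960)×25.5 + (360/960)×69.4 + (360/960)×51.2 = 51.6%
Reweighting by population region shares:
  0.12×25.5 + 0.17×69.4 + 0.71×51.2 = 51.21%

51.2%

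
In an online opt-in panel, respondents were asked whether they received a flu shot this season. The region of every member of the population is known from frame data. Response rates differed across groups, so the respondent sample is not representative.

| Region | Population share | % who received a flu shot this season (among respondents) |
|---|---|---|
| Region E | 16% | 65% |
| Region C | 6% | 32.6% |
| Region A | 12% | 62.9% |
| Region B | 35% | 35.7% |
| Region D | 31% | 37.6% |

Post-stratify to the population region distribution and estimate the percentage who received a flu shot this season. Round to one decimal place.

Post-stratification weights by population share, not respondent share:
  Region E: 0.16 × 65 = 10.4
  Region C: 0.06 × 32.6 = 1.956
  Region A: 0.12 × 62.9 = 7.548
  Region B: 0.35 × 35.7 = 12.495
  Region D: 0.31 × 37.6 = 11.656
Post-stratified estimate = 44.055 → 44.1%.

44.1%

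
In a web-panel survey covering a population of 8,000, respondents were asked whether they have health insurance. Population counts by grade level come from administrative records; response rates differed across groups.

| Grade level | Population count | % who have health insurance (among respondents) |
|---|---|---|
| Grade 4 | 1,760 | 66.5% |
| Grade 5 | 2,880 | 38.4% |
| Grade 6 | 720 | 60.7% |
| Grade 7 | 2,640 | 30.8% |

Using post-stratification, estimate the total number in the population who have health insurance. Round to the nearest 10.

Each cell contributes its population count × the respondent rate:
  Grade 4: 1,760 × 66.5% = 1170.4
  Grade 5: 2,880 × 38.4% = 1105.92
  Grade 6: 720 × 60.7% = 437.04
  Grade 7: 2,640 × 30.8% = 813.12
Estimated total = 3526.48 → 3,530.

3,530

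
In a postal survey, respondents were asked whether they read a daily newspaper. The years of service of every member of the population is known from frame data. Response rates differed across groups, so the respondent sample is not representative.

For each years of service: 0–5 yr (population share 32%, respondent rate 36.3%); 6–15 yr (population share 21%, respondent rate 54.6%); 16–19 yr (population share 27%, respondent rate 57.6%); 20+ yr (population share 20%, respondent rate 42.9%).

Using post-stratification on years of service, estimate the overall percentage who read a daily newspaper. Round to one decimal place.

47.2%

Post-stratification weights by population share, not respondent share:
  0–5 yr: 0.32 × 36.3 = 11.616
  6–15 yr: 0.21 × 54.6 = 11.466
  16–19 yr: 0.27 × 57.6 = 15.552
  20+ yr: 0.2 × 42.9 = 8.58
Post-stratified estimate = 47.214 → 47.2%.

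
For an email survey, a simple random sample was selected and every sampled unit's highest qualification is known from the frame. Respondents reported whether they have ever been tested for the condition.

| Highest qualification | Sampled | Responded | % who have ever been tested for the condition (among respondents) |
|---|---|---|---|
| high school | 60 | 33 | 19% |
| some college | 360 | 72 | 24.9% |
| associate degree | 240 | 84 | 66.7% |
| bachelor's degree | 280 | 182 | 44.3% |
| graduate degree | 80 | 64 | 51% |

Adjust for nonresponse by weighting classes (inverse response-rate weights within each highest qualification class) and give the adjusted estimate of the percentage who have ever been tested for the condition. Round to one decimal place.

Class response rates: high school 33/60 = 55%, some college 72/360 = 20%, associate degree 84/240 = 35%, bachelor's degree 182/280 = 65%, graduate degree 64/80 = 80%.
Each respondent's weight = sampled/responded in their class; summing within a class gives n_sampled, so:
  high school: 60 × 19 = 1140
  some college: 360 × 24.9 = 8964
  associate degree: 240 × 66.7 = 16,008
  bachelor's degree: 280 × 44.3 = 12,404
  graduate degree: 80 × 51 = 4080
Adjusted estimate = 42,596 / 1,020 = 41.7608 → 41.8%.

41.8%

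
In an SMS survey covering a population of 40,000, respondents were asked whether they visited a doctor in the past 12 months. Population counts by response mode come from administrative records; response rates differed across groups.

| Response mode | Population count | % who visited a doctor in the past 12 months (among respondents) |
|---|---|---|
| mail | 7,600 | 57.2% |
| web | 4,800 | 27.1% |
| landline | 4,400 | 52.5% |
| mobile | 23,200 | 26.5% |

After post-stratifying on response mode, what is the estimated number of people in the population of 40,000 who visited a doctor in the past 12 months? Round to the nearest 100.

14,100

Apply each group's respondent rate to its population count:
  mail: 7,600 × 57.2% = 4347.2
  web: 4,800 × 27.1% = 1300.8
  landline: 4,400 × 52.5% = 2310
  mobile: 23,200 × 26.5% = 6148
Estimated total = 14,106 → 14,100.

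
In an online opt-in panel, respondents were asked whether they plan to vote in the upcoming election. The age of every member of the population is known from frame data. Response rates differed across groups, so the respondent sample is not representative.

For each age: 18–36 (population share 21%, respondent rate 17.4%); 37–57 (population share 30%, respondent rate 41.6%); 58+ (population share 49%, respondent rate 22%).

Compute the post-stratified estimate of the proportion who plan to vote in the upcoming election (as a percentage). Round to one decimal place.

26.9%

Each cell contributes population-share × respondent value:
  18–36: 0.21 × 17.4 = 3.654
  37–57: 0.3 × 41.6 = 12.48
  58+: 0.49 × 22 = 10.78
Post-stratified estimate = 26.914 → 26.9%.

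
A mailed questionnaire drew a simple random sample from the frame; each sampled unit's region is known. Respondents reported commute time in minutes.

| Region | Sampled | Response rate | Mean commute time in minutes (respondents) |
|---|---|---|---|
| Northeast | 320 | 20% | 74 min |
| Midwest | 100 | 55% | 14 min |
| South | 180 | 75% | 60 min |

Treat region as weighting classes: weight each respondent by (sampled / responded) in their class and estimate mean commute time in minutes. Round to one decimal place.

Inverse-response-rate weighting restores each class to its sampled count, so class totals weight by n_sampled:
  Northeast: 320 × 74 = 23,680
  Midwest: 100 × 14 = 1400
  South: 180 × 60 = 10,800
Adjusted estimate = 35,880 / 600 = 59.8 → 59.8.

59.8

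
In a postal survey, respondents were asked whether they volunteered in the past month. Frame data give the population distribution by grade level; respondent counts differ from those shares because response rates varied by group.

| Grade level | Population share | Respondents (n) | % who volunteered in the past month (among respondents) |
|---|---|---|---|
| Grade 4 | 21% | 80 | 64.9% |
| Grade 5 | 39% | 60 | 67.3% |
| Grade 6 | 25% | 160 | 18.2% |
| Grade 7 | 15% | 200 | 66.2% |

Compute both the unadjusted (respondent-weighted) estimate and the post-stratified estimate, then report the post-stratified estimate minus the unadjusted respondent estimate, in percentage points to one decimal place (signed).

Unadjusted (pooled respondent) estimate weights by respondent counts:
  (80/500)×64.9 + (60/500)×67.3 + (160/500)×18.2 + (200/500)×66.2 = 50.764%
Reweighting by population grade level shares:
  0.21×64.9 + 0.39×67.3 + 0.25×18.2 + 0.15×66.2 = 54.356%
Difference = 54.356 − 50.764 = 3.592 pp.

+3.6 percentage points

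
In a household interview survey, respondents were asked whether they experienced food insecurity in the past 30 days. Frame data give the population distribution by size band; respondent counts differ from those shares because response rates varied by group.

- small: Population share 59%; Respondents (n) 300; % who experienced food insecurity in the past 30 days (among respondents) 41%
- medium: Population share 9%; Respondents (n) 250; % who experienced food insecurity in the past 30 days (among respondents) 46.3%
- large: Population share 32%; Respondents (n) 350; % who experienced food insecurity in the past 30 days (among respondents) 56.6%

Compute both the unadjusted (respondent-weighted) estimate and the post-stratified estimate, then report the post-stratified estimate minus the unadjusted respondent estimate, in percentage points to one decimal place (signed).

-2.1 percentage points

Naive respondent-only estimate (weights = respondent counts):
  (300/900)×41 + (250/900)×46.3 + (350/900)×56.6 = 48.5389%
Post-stratifying to population shares instead:
  0.59×41 + 0.09×46.3 + 0.32×56.6 = 46.469%
Difference = 46.469 − 48.5389 = -2.0699 pp.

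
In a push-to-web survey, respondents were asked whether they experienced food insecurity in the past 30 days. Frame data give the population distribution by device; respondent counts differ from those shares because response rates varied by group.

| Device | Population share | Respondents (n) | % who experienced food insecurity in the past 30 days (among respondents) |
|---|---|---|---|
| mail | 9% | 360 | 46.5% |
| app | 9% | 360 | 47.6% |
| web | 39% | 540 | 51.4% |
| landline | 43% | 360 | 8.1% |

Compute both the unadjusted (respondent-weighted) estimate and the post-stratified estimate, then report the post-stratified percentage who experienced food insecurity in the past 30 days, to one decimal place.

Naive respondent-only estimate (weights = respondent counts):
  (360/1620)×46.5 + (360/1620)×47.6 + (540/1620)×51.4 + (360/1620)×8.1 = 39.8444%
Post-stratifying to population shares instead:
  0.09×46.5 + 0.09×47.6 + 0.39×51.4 + 0.43×8.1 = 31.998%

32.0%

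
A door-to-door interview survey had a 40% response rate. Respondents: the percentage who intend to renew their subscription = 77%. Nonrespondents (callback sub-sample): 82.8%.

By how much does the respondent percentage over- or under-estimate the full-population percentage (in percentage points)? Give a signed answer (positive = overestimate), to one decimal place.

Nonresponse fraction = 1 − 0.4 = 0.6.
Bias = (nonresponse fraction) × (respondent percentage − nonrespondent percentage)
     = 0.6 × (77 − 82.8) = 0.6 × -5.8 = -3.48.

-3.5 percentage points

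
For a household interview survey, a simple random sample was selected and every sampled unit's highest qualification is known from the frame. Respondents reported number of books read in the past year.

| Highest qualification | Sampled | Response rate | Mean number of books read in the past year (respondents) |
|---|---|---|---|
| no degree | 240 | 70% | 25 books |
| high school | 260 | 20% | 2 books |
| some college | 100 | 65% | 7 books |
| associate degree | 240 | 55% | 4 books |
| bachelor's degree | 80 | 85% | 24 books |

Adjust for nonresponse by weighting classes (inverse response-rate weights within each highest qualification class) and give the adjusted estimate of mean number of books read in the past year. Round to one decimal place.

11.0

Weighting each respondent by the inverse class response rate inflates each class back to its sampled size, so the class weight is n_sampled:
  no degree: 240 × 25 = 6000
  high school: 260 × 2 = 520
  some college: 100 × 7 = 700
  associate degree: 240 × 4 = 960
  bachelor's degree: 80 × 24 = 1920
Adjusted estimate = 10,100 / 920 = 10.9783 → 11.0.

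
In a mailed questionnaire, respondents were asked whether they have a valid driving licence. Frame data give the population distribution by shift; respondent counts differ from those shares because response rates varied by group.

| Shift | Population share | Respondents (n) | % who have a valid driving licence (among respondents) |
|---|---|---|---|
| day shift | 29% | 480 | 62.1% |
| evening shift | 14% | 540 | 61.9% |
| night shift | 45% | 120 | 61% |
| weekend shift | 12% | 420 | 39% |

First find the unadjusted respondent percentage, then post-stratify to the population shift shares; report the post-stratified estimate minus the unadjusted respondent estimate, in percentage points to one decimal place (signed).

Without adjustment, the pooled respondent share is:
  (480/1560)×62.1 + (540/1560)×61.9 + (120/1560)×61 + (420/1560)×39 = 55.7269%
Post-stratifying to population shares instead:
  0.29×62.1 + 0.14×61.9 + 0.45×61 + 0.12×39 = 58.805%
Difference = 58.805 − 55.7269 = 3.0781 pp.

+3.1 percentage points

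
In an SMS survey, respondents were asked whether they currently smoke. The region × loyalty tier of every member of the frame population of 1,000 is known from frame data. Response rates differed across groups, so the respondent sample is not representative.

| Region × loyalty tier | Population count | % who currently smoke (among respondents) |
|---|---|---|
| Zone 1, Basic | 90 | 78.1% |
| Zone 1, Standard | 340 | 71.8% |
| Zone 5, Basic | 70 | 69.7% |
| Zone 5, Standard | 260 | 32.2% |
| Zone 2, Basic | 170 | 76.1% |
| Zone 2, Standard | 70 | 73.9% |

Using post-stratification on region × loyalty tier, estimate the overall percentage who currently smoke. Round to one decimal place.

Each cell contributes population-share × respondent value:
  Zone 1, Basic: (90/1,000) × 78.1 = 7.029
  Zone 1, Standard: (340/1,000) × 71.8 = 24.412
  Zone 5, Basic: (70/1,000) × 69.7 = 4.879
  Zone 5, Standard: (260/1,000) × 32.2 = 8.372
  Zone 2, Basic: (170/1,000) × 76.1 = 12.937
  Zone 2, Standard: (70/1,000) × 73.9 = 5.173
Post-stratified estimate = 62.802 → 62.8%.

62.8%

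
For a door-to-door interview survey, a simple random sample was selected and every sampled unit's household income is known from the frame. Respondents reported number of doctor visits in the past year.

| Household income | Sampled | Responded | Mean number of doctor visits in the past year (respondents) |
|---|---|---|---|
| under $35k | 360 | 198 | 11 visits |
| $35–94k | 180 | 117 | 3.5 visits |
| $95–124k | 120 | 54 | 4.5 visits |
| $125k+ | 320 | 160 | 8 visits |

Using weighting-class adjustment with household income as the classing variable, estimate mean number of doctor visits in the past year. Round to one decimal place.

7.8

Class response rates: under $35k 198/360 = 55%, $35–94k 117/180 = 65%, $95–124k 54/120 = 45%, $125k+ 160/320 = 50%.
Each respondent's weight = sampled/responded in their class; summing within a class gives n_sampled, so:
  under $35k: 360 × 11 = 3960
  $35–94k: 180 × 3.5 = 630
  $95–124k: 120 × 4.5 = 540
  $125k+: 320 × 8 = 2560
Adjusted estimate = 7690 / 980 = 7.84694 → 7.8.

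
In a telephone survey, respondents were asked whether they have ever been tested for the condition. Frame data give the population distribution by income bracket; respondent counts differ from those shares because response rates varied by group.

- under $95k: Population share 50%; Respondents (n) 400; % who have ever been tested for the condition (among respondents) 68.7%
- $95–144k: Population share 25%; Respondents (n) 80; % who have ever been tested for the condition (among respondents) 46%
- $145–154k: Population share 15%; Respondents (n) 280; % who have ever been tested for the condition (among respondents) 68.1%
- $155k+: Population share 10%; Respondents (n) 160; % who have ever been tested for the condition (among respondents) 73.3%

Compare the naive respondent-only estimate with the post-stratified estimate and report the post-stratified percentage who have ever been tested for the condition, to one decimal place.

63.4%

Unadjusted (pooled respondent) estimate weights by respondent counts:
  (400/920)×68.7 + (80/920)×46 + (280/920)×68.1 + (160/920)×73.3 = 67.3435%
Reweighting by population income bracket shares:
  0.5×68.7 + 0.25×46 + 0.15×68.1 + 0.1×73.3 = 63.395%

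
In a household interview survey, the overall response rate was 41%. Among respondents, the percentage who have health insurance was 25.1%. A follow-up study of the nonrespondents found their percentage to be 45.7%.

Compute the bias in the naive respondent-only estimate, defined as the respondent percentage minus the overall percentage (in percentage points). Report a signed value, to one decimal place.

Nonresponse fraction = 1 − 0.41 = 0.59.
Bias = (nonresponse fraction) × (respondent percentage − nonrespondent percentage)
     = 0.59 × (25.1 − 45.7) = 0.59 × -20.6 = -12.154.

-12.2 percentage points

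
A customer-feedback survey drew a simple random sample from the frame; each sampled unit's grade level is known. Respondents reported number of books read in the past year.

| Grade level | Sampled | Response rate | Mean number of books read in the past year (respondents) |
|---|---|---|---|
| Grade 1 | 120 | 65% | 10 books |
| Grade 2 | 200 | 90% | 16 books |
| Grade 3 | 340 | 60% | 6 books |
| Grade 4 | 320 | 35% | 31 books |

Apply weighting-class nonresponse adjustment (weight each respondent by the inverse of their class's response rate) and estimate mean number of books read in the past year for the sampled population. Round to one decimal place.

16.7

Weighting each respondent by the inverse class response rate inflates each class back to its sampled size, so the class weight is n_sampled:
  Grade 1: 120 × 10 = 1200
  Grade 2: 200 × 16 = 3200
  Grade 3: 340 × 6 = 2040
  Grade 4: 320 × 31 = 9920
Adjusted estimate = 16,360 / 980 = 16.6939 → 16.7.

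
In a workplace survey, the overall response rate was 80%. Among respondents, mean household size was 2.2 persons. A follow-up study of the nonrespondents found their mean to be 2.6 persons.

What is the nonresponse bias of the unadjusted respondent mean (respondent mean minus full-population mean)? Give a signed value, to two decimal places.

-0.08

Nonresponse fraction = 1 − 0.8 = 0.2.
Bias = (nonresponse fraction) × (respondent mean − nonrespondent mean)
     = 0.2 × (2.2 − 2.6) = 0.2 × -0.4 = -0.08.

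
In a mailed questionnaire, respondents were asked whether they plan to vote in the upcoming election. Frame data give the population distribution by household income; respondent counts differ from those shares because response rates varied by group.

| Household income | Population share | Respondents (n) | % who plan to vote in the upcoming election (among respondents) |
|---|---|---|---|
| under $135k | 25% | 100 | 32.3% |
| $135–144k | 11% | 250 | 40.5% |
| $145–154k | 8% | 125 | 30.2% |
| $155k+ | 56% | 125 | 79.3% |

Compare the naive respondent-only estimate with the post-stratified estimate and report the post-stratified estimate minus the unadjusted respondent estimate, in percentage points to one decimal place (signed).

Unadjusted (pooled respondent) estimate weights by respondent counts:
  (100/600)×32.3 + (250/600)×40.5 + (125/600)×30.2 + (125/600)×79.3 = 45.0708%
Post-stratifying to population shares instead:
  0.25×32.3 + 0.11×40.5 + 0.08×30.2 + 0.56×79.3 = 59.354%
Difference = 59.354 − 45.0708 = 14.2832 pp.

+14.3 percentage points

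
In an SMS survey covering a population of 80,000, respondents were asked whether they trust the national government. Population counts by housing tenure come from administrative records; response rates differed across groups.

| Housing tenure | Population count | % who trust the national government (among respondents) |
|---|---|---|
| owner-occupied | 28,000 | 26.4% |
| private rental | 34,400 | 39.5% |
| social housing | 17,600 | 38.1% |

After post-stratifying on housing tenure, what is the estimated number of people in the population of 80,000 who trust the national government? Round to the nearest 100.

27,700

Estimated count per cell = population count × respondent percentage:
  owner-occupied: 28,000 × 26.4% = 7392
  private rental: 34,400 × 39.5% = 13,588
  social housing: 17,600 × 38.1% = 6705.6
Estimated total = 27685.6 → 27,700.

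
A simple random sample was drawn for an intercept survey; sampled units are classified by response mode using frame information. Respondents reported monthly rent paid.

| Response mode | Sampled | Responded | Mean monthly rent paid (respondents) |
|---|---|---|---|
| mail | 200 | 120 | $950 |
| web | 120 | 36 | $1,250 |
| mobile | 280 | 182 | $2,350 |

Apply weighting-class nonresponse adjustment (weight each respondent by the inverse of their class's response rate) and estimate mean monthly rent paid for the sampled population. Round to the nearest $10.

$1,660

Class response rates: mail 120/200 = 60%, web 36/120 = 30%, mobile 182/280 = 65%.
Each respondent's weight = sampled/responded in their class; summing within a class gives n_sampled, so:
  mail: 200 × 950 = 190,000
  web: 120 × 1250 = 150,000
  mobile: 280 × 2350 = 658,000
Adjusted estimate = 998,000 / 600 = 1663.33 → $1,660.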